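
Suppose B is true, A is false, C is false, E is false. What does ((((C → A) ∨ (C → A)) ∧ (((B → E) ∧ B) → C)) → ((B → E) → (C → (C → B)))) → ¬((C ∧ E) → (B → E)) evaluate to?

False

C → A = False → False = True
C → A = False → False = True
(C → A) ∨ (C → A) = True ∨ True = True
B → E = True → False = False
(B → E) ∧ B = False ∧ True = False
((B → E) ∧ B) → C = False → False = True
((C → A) ∨ (C → A)) ∧ (((B → E) ∧ B) → C) = True ∧ True = True
B → E = True → False = False
C → B = False → True = True
C → (C → B) = False → True = True
(B → E) → (C → (C → B)) = False → True = True
(((C → A) ∨ (C → A)) ∧ (((B → E) ∧ B) → C)) → ((B → E) → (C → (C → B))) = True → True = True
C ∧ E = False ∧ False = False
B → E = True → False = False
(C ∧ E) → (B → E) = False → False = True
¬((C ∧ E) → (B → E)) = ¬True = False
((((C → A) ∨ (C → A)) ∧ (((B → E) ∧ B) → C)) → ((B → E) → (C → (C → B)))) → ¬((C ∧ E) → (B → E)) = True → False = False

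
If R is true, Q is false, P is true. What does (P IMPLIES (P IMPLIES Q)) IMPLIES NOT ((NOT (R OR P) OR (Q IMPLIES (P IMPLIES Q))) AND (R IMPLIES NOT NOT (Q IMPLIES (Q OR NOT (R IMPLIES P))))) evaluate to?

P IMPLIES Q = T IMPLIES F = F
P IMPLIES (P IMPLIES Q) = T IMPLIES F = F
R OR P = T OR T = T
NOT (R OR P) = NOT T = F
P IMPLIES Q = T IMPLIES F = F
Q IMPLIES (P IMPLIES Q) = F IMPLIES F = T
NOT (R OR P) OR (Q IMPLIES (P IMPLIES Q)) = F OR T = T
R IMPLIES P = T IMPLIES T = T
NOT (R IMPLIES P) = NOT T = F
Q OR NOT (R IMPLIES P) = F OR F = F
Q IMPLIES (Q OR NOT (R IMPLIES P)) = F IMPLIES F = T
NOT (Q IMPLIES (Q OR NOT (R IMPLIES P))) = NOT T = F
NOT NOT (Q IMPLIES (Q OR NOT (R IMPLIES P))) = NOT F = T
R IMPLIES NOT NOT (Q IMPLIES (Q OR NOT (R IMPLIES P))) = T IMPLIES T = T
(NOT (R OR P) OR (Q IMPLIES (P IMPLIES Q))) AND (R IMPLIES NOT NOT (Q IMPLIES (Q OR NOT (R IMPLIES P)))) = T AND T = T
NOT ((NOT (R OR P) OR (Q IMPLIES (P IMPLIES Q))) AND (R IMPLIES NOT NOT (Q IMPLIES (Q OR NOT (R IMPLIES P))))) = NOT T = F
(P IMPLIES (P IMPLIES Q)) IMPLIES NOT ((NOT (R OR P) OR (Q IMPLIES (P IMPLIES Q))) AND (R IMPLIES NOT NOT (Q IMPLIES (Q OR NOT (R IMPLIES P))))) = F IMPLIES F = T

T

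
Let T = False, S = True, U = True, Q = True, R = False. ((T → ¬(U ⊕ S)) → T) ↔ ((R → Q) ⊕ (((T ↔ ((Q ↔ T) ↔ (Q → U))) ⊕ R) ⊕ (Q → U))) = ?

False

U ⊕ S = True ⊕ True = False
¬(U ⊕ S) = ¬False = True
T → ¬(U ⊕ S) = False → True = True
(T → ¬(U ⊕ S)) → T = True → False = False
R → Q = False → True = True
Q ↔ T = True ↔ False = False
Q → U = True → True = True
(Q ↔ T) ↔ (Q → U) = False ↔ True = False
T ↔ ((Q ↔ T) ↔ (Q → U)) = False ↔ False = True
(T ↔ ((Q ↔ T) ↔ (Q → U))) ⊕ R = True ⊕ False = True
Q → U = True → True = True
((T ↔ ((Q ↔ T) ↔ (Q → U))) ⊕ R) ⊕ (Q → U) = True ⊕ True = False
(R → Q) ⊕ (((T ↔ ((Q ↔ T) ↔ (Q → U))) ⊕ R) ⊕ (Q → U)) = True ⊕ False = True
((T → ¬(U ⊕ S)) → T) ↔ ((R → Q) ⊕ (((T ↔ ((Q ↔ T) ↔ (Q → U))) ⊕ R) ⊕ (Q → U))) = False ↔ True = False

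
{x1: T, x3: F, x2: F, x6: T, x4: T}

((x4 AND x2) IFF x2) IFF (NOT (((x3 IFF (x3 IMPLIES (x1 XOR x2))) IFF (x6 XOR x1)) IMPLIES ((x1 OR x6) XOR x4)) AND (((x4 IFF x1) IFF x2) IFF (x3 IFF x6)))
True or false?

T

x4 AND x2 = T AND F = F
(x4 AND x2) IFF x2 = F IFF F = T
x1 XOR x2 = T XOR F = T
x3 IMPLIES (x1 XOR x2) = F IMPLIES T = T
x3 IFF (x3 IMPLIES (x1 XOR x2)) = F IFF T = F
x6 XOR x1 = T XOR T = F
(x3 IFF (x3 IMPLIES (x1 XOR x2))) IFF (x6 XOR x1) = F IFF F = T
x1 OR x6 = T OR T = T
(x1 OR x6) XOR x4 = T XOR T = F
((x3 IFF (x3 IMPLIES (x1 XOR x2))) IFF (x6 XOR x1)) IMPLIES ((x1 OR x6) XOR x4) = T IMPLIES F = F
NOT (((x3 IFF (x3 IMPLIES (x1 XOR x2))) IFF (x6 XOR x1)) IMPLIES ((x1 OR x6) XOR x4)) = NOT F = T
x4 IFF x1 = T IFF T = T
(x4 IFF x1) IFF x2 = T IFF F = F
x3 IFF x6 = F IFF T = F
((x4 IFF x1) IFF x2) IFF (x3 IFF x6) = F IFF F = T
NOT (((x3 IFF (x3 IMPLIES (x1 XOR x2))) IFF (x6 XOR x1)) IMPLIES ((x1 OR x6) XOR x4)) AND (((x4 IFF x1) IFF x2) IFF (x3 IFF x6)) = T AND T = T
((x4 AND x2) IFF x2) IFF (NOT (((x3 IFF (x3 IMPLIES (x1 XOR x2))) IFF (x6 XOR x1)) IMPLIES ((x1 OR x6) XOR x4)) AND (((x4 IFF x1) IFF x2) IFF (x3 IFF x6))) = T IFF T = T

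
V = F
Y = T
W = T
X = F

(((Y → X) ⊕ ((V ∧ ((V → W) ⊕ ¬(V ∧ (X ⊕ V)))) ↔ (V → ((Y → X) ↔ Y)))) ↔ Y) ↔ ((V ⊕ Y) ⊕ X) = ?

Y → X = T → F = F
V → W = F → T = T
X ⊕ V = F ⊕ F = F
V ∧ (X ⊕ V) = F ∧ F = F
¬(V ∧ (X ⊕ V)) = ¬F = T
(V → W) ⊕ ¬(V ∧ (X ⊕ V)) = T ⊕ T = F
V ∧ ((V → W) ⊕ ¬(V ∧ (X ⊕ V))) = F ∧ F = F
Y → X = T → F = F
(Y → X) ↔ Y = F ↔ T = F
V → ((Y → X) ↔ Y) = F → F = T
(V ∧ ((V → W) ⊕ ¬(V ∧ (X ⊕ V)))) ↔ (V → ((Y → X) ↔ Y)) = F ↔ T = F
(Y → X) ⊕ ((V ∧ ((V → W) ⊕ ¬(V ∧ (X ⊕ V)))) ↔ (V → ((Y → X) ↔ Y))) = F ⊕ F = F
((Y → X) ⊕ ((V ∧ ((V → W) ⊕ ¬(V ∧ (X ⊕ V)))) ↔ (V → ((Y → X) ↔ Y)))) ↔ Y = F ↔ T = F
V ⊕ Y = F ⊕ T = T
(V ⊕ Y) ⊕ X = T ⊕ F = T
(((Y → X) ⊕ ((V ∧ ((V → W) ⊕ ¬(V ∧ (X ⊕ V)))) ↔ (V → ((Y → X) ↔ Y)))) ↔ Y) ↔ ((V ⊕ Y) ⊕ X) = F ↔ T = F

F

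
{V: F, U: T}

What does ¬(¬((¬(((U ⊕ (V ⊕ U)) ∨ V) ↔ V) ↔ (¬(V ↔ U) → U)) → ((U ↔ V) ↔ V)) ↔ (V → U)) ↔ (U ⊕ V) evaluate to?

T

Substituting V=F, U=T:
V ⊕ U = F ⊕ T = T
U ⊕ (V ⊕ U) = T ⊕ T = F
(U ⊕ (V ⊕ U)) ∨ V = F ∨ F = F
((U ⊕ (V ⊕ U)) ∨ V) ↔ V = F ↔ F = T
¬(((U ⊕ (V ⊕ U)) ∨ V) ↔ V) = ¬T = F
V ↔ U = F ↔ T = F
¬(V ↔ U) = ¬F = T
¬(V ↔ U) → U = T → T = T
¬(((U ⊕ (V ⊕ U)) ∨ V) ↔ V) ↔ (¬(V ↔ U) → U) = F ↔ T = F
U ↔ V = T ↔ F = F
(U ↔ V) ↔ V = F ↔ F = T
(¬(((U ⊕ (V ⊕ U)) ∨ V) ↔ V) ↔ (¬(V ↔ U) → U)) → ((U ↔ V) ↔ V) = F → T = T
¬((¬(((U ⊕ (V ⊕ U)) ∨ V) ↔ V) ↔ (¬(V ↔ U) → U)) → ((U ↔ V) ↔ V)) = ¬T = F
V → U = F → T = T
¬((¬(((U ⊕ (V ⊕ U)) ∨ V) ↔ V) ↔ (¬(V ↔ U) → U)) → ((U ↔ V) ↔ V)) ↔ (V → U) = F ↔ T = F
¬(¬((¬(((U ⊕ (V ⊕ U)) ∨ V) ↔ V) ↔ (¬(V ↔ U) → U)) → ((U ↔ V) ↔ V)) ↔ (V → U)) = ¬F = T
U ⊕ V = T ⊕ F = T
¬(¬((¬(((U ⊕ (V ⊕ U)) ∨ V) ↔ V) ↔ (¬(V ↔ U) → U)) → ((U ↔ V) ↔ V)) ↔ (V → U)) ↔ (U ⊕ V) = T ↔ T = T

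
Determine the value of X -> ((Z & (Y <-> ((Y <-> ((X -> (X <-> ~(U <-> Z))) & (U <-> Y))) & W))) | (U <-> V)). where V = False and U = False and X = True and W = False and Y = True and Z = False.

True

U <-> Z = False <-> False = True
~(U <-> Z) = ~True = False
X <-> ~(U <-> Z) = True <-> False = False
X -> (X <-> ~(U <-> Z)) = True -> False = False
U <-> Y = False <-> True = False
(X -> (X <-> ~(U <-> Z))) & (U <-> Y) = False & False = False
Y <-> ((X -> (X <-> ~(U <-> Z))) & (U <-> Y)) = True <-> False = False
(Y <-> ((X -> (X <-> ~(U <-> Z))) & (U <-> Y))) & W = False & False = False
Y <-> ((Y <-> ((X -> (X <-> ~(U <-> Z))) & (U <-> Y))) & W) = True <-> False = False
Z & (Y <-> ((Y <-> ((X -> (X <-> ~(U <-> Z))) & (U <-> Y))) & W)) = False & False = False
U <-> V = False <-> False = True
(Z & (Y <-> ((Y <-> ((X -> (X <-> ~(U <-> Z))) & (U <-> Y))) & W))) | (U <-> V) = False | True = True
X -> ((Z & (Y <-> ((Y <-> ((X -> (X <-> ~(U <-> Z))) & (U <-> Y))) & W))) | (U <-> V)) = True -> True = True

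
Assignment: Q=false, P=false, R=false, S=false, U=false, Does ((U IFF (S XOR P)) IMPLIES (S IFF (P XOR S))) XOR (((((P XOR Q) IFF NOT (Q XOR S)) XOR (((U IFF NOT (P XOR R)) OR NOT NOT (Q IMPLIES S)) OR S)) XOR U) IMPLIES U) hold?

true

S XOR P = false XOR false = false
U IFF (S XOR P) = false IFF false = true
P XOR S = false XOR false = false
S IFF (P XOR S) = false IFF false = true
(U IFF (S XOR P)) IMPLIES (S IFF (P XOR S)) = true IMPLIES true = true
P XOR Q = false XOR false = false
Q XOR S = false XOR false = false
NOT (Q XOR S) = NOT false = true
(P XOR Q) IFF NOT (Q XOR S) = false IFF true = false
P XOR R = false XOR false = false
NOT (P XOR R) = NOT false = true
U IFF NOT (P XOR R) = false IFF true = false
Q IMPLIES S = false IMPLIES false = true
NOT (Q IMPLIES S) = NOT true = false
NOT NOT (Q IMPLIES S) = NOT false = true
(U IFF NOT (P XOR R)) OR NOT NOT (Q IMPLIES S) = false OR true = true
((U IFF NOT (P XOR R)) OR NOT NOT (Q IMPLIES S)) OR S = true OR false = true
((P XOR Q) IFF NOT (Q XOR S)) XOR (((U IFF NOT (P XOR R)) OR NOT NOT (Q IMPLIES S)) OR S) = false XOR true = true
(((P XOR Q) IFF NOT (Q XOR S)) XOR (((U IFF NOT (P XOR R)) OR NOT NOT (Q IMPLIES S)) OR S)) XOR U = true XOR false = true
((((P XOR Q) IFF NOT (Q XOR S)) XOR (((U IFF NOT (P XOR R)) OR NOT NOT (Q IMPLIES S)) OR S)) XOR U) IMPLIES U = true IMPLIES false = false
((U IFF (S XOR P)) IMPLIES (S IFF (P XOR S))) XOR (((((P XOR Q) IFF NOT (Q XOR S)) XOR (((U IFF NOT (P XOR R)) OR NOT NOT (Q IMPLIES S)) OR S)) XOR U) IMPLIES U) = true XOR false = true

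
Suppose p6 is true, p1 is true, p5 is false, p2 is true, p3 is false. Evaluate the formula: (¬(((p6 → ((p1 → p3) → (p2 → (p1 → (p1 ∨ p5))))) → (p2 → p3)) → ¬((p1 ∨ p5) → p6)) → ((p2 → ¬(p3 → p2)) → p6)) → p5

F

p1 → p3 = T → F = F
p1 ∨ p5 = T ∨ F = T
p1 → (p1 ∨ p5) = T → T = T
p2 → (p1 → (p1 ∨ p5)) = T → T = T
(p1 → p3) → (p2 → (p1 → (p1 ∨ p5))) = F → T = T
p6 → ((p1 → p3) → (p2 → (p1 → (p1 ∨ p5)))) = T → T = T
p2 → p3 = T → F = F
(p6 → ((p1 → p3) → (p2 → (p1 → (p1 ∨ p5))))) → (p2 → p3) = T → F = F
p1 ∨ p5 = T ∨ F = T
(p1 ∨ p5) → p6 = T → T = T
¬((p1 ∨ p5) → p6) = ¬T = F
((p6 → ((p1 → p3) → (p2 → (p1 → (p1 ∨ p5))))) → (p2 → p3)) → ¬((p1 ∨ p5) → p6) = F → F = T
¬(((p6 → ((p1 → p3) → (p2 → (p1 → (p1 ∨ p5))))) → (p2 → p3)) → ¬((p1 ∨ p5) → p6)) = ¬T = F
p3 → p2 = F → T = T
¬(p3 → p2) = ¬T = F
p2 → ¬(p3 → p2) = T → F = F
(p2 → ¬(p3 → p2)) → p6 = F → T = T
¬(((p6 → ((p1 → p3) → (p2 → (p1 → (p1 ∨ p5))))) → (p2 → p3)) → ¬((p1 ∨ p5) → p6)) → ((p2 → ¬(p3 → p2)) → p6) = F → T = T
(¬(((p6 → ((p1 → p3) → (p2 → (p1 → (p1 ∨ p5))))) → (p2 → p3)) → ¬((p1 ∨ p5) → p6)) → ((p2 → ¬(p3 → p2)) → p6)) → p5 = T → F = F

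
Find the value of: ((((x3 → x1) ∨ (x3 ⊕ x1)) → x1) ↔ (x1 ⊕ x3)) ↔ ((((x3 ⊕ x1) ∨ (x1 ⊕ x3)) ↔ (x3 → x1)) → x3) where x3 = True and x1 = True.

Substituting x3=True, x1=True:
x3 → x1 = True → True = True
x3 ⊕ x1 = True ⊕ True = False
(x3 → x1) ∨ (x3 ⊕ x1) = True ∨ False = True
((x3 → x1) ∨ (x3 ⊕ x1)) → x1 = True → True = True
x1 ⊕ x3 = True ⊕ True = False
(((x3 → x1) ∨ (x3 ⊕ x1)) → x1) ↔ (x1 ⊕ x3) = True ↔ False = False
x3 ⊕ x1 = True ⊕ True = False
x1 ⊕ x3 = True ⊕ True = False
(x3 ⊕ x1) ∨ (x1 ⊕ x3) = False ∨ False = False
x3 → x1 = True → True = True
((x3 ⊕ x1) ∨ (x1 ⊕ x3)) ↔ (x3 → x1) = False ↔ True = False
(((x3 ⊕ x1) ∨ (x1 ⊕ x3)) ↔ (x3 → x1)) → x3 = False → True = True
((((x3 → x1) ∨ (x3 ⊕ x1)) → x1) ↔ (x1 ⊕ x3)) ↔ ((((x3 ⊕ x1) ∨ (x1 ⊕ x3)) ↔ (x3 → x1)) → x3) = False ↔ True = False

False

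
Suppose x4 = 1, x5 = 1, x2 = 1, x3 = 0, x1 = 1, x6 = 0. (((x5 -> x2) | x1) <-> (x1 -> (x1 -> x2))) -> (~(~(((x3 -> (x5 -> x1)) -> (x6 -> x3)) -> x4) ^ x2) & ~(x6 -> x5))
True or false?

0

Substituting x4=1, x5=1, x2=1, x3=0, x1=1, x6=0:
x5 -> x2 = 1 -> 1 = 1
(x5 -> x2) | x1 = 1 | 1 = 1
x1 -> x2 = 1 -> 1 = 1
x1 -> (x1 -> x2) = 1 -> 1 = 1
((x5 -> x2) | x1) <-> (x1 -> (x1 -> x2)) = 1 <-> 1 = 1
x5 -> x1 = 1 -> 1 = 1
x3 -> (x5 -> x1) = 0 -> 1 = 1
x6 -> x3 = 0 -> 0 = 1
(x3 -> (x5 -> x1)) -> (x6 -> x3) = 1 -> 1 = 1
((x3 -> (x5 -> x1)) -> (x6 -> x3)) -> x4 = 1 -> 1 = 1
~(((x3 -> (x5 -> x1)) -> (x6 -> x3)) -> x4) = ~1 = 0
~(((x3 -> (x5 -> x1)) -> (x6 -> x3)) -> x4) ^ x2 = 0 ^ 1 = 1
~(~(((x3 -> (x5 -> x1)) -> (x6 -> x3)) -> x4) ^ x2) = ~1 = 0
x6 -> x5 = 0 -> 1 = 1
~(x6 -> x5) = ~1 = 0
~(~(((x3 -> (x5 -> x1)) -> (x6 -> x3)) -> x4) ^ x2) & ~(x6 -> x5) = 0 & 0 = 0
(((x5 -> x2) | x1) <-> (x1 -> (x1 -> x2))) -> (~(~(((x3 -> (x5 -> x1)) -> (x6 -> x3)) -> x4) ^ x2) & ~(x6 -> x5)) = 1 -> 0 = 0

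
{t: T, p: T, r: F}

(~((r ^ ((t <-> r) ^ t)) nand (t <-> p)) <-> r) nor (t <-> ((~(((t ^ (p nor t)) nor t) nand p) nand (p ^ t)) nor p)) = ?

T

t <-> r = T <-> F = F
(t <-> r) ^ t = F ^ T = T
r ^ ((t <-> r) ^ t) = F ^ T = T
t <-> p = T <-> T = T
(r ^ ((t <-> r) ^ t)) nand (t <-> p) = T nand T = F
~((r ^ ((t <-> r) ^ t)) nand (t <-> p)) = ~F = T
~((r ^ ((t <-> r) ^ t)) nand (t <-> p)) <-> r = T <-> F = F
p nor t = T nor T = F
t ^ (p nor t) = T ^ F = T
(t ^ (p nor t)) nor t = T nor T = F
((t ^ (p nor t)) nor t) nand p = F nand T = T
~(((t ^ (p nor t)) nor t) nand p) = ~T = F
p ^ t = T ^ T = F
~(((t ^ (p nor t)) nor t) nand p) nand (p ^ t) = F nand F = T
(~(((t ^ (p nor t)) nor t) nand p) nand (p ^ t)) nor p = T nor T = F
t <-> ((~(((t ^ (p nor t)) nor t) nand p) nand (p ^ t)) nor p) = T <-> F = F
(~((r ^ ((t <-> r) ^ t)) nand (t <-> p)) <-> r) nor (t <-> ((~(((t ^ (p nor t)) nor t) nand p) nand (p ^ t)) nor p)) = F nor F = T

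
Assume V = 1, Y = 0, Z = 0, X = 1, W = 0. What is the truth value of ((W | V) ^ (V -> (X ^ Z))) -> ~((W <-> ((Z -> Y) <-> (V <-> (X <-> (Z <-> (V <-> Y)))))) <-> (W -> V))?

1

W | V = 0 | 1 = 1
X ^ Z = 1 ^ 0 = 1
V -> (X ^ Z) = 1 -> 1 = 1
(W | V) ^ (V -> (X ^ Z)) = 1 ^ 1 = 0
Z -> Y = 0 -> 0 = 1
V <-> Y = 1 <-> 0 = 0
Z <-> (V <-> Y) = 0 <-> 0 = 1
X <-> (Z <-> (V <-> Y)) = 1 <-> 1 = 1
V <-> (X <-> (Z <-> (V <-> Y))) = 1 <-> 1 = 1
(Z -> Y) <-> (V <-> (X <-> (Z <-> (V <-> Y)))) = 1 <-> 1 = 1
W <-> ((Z -> Y) <-> (V <-> (X <-> (Z <-> (V <-> Y))))) = 0 <-> 1 = 0
W -> V = 0 -> 1 = 1
(W <-> ((Z -> Y) <-> (V <-> (X <-> (Z <-> (V <-> Y)))))) <-> (W -> V) = 0 <-> 1 = 0
~((W <-> ((Z -> Y) <-> (V <-> (X <-> (Z <-> (V <-> Y)))))) <-> (W -> V)) = ~0 = 1
((W | V) ^ (V -> (X ^ Z))) -> ~((W <-> ((Z -> Y) <-> (V <-> (X <-> (Z <-> (V <-> Y)))))) <-> (W -> V)) = 0 -> 1 = 1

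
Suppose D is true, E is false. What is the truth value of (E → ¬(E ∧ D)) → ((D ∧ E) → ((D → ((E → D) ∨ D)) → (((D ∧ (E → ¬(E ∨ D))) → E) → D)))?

E ∧ D = False ∧ True = False
¬(E ∧ D) = ¬False = True
E → ¬(E ∧ D) = False → True = True
D ∧ E = True ∧ False = False
E → D = False → True = True
(E → D) ∨ D = True ∨ True = True
D → ((E → D) ∨ D) = True → True = True
E ∨ D = False ∨ True = True
¬(E ∨ D) = ¬True = False
E → ¬(E ∨ D) = False → False = True
D ∧ (E → ¬(E ∨ D)) = True ∧ True = True
(D ∧ (E → ¬(E ∨ D))) → E = True → False = False
((D ∧ (E → ¬(E ∨ D))) → E) → D = False → True = True
(D → ((E → D) ∨ D)) → (((D ∧ (E → ¬(E ∨ D))) → E) → D) = True → True = True
(D ∧ E) → ((D → ((E → D) ∨ D)) → (((D ∧ (E → ¬(E ∨ D))) → E) → D)) = False → True = True
(E → ¬(E ∧ D)) → ((D ∧ E) → ((D → ((E → D) ∨ D)) → (((D ∧ (E → ¬(E ∨ D))) → E) → D))) = True → True = True

True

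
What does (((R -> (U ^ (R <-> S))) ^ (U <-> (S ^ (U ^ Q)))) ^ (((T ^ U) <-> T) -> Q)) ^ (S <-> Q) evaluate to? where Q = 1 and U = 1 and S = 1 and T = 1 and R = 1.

1

Substituting Q=1, U=1, S=1, T=1, R=1:
R <-> S = 1 <-> 1 = 1
U ^ (R <-> S) = 1 ^ 1 = 0
R -> (U ^ (R <-> S)) = 1 -> 0 = 0
U ^ Q = 1 ^ 1 = 0
S ^ (U ^ Q) = 1 ^ 0 = 1
U <-> (S ^ (U ^ Q)) = 1 <-> 1 = 1
(R -> (U ^ (R <-> S))) ^ (U <-> (S ^ (U ^ Q))) = 0 ^ 1 = 1
T ^ U = 1 ^ 1 = 0
(T ^ U) <-> T = 0 <-> 1 = 0
((T ^ U) <-> T) -> Q = 0 -> 1 = 1
((R -> (U ^ (R <-> S))) ^ (U <-> (S ^ (U ^ Q)))) ^ (((T ^ U) <-> T) -> Q) = 1 ^ 1 = 0
S <-> Q = 1 <-> 1 = 1
(((R -> (U ^ (R <-> S))) ^ (U <-> (S ^ (U ^ Q)))) ^ (((T ^ U) <-> T) -> Q)) ^ (S <-> Q) = 0 ^ 1 = 1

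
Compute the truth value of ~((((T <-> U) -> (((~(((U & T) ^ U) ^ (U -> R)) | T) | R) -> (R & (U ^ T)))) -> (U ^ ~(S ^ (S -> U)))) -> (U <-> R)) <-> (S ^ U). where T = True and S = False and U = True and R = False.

True

T <-> U = True <-> True = True
U & T = True & True = True
(U & T) ^ U = True ^ True = False
U -> R = True -> False = False
((U & T) ^ U) ^ (U -> R) = False ^ False = False
~(((U & T) ^ U) ^ (U -> R)) = ~False = True
~(((U & T) ^ U) ^ (U -> R)) | T = True | True = True
(~(((U & T) ^ U) ^ (U -> R)) | T) | R = True | False = True
U ^ T = True ^ True = False
R & (U ^ T) = False & False = False
((~(((U & T) ^ U) ^ (U -> R)) | T) | R) -> (R & (U ^ T)) = True -> False = False
(T <-> U) -> (((~(((U & T) ^ U) ^ (U -> R)) | T) | R) -> (R & (U ^ T))) = True -> False = False
S -> U = False -> True = True
S ^ (S -> U) = False ^ True = True
~(S ^ (S -> U)) = ~True = False
U ^ ~(S ^ (S -> U)) = True ^ False = True
((T <-> U) -> (((~(((U & T) ^ U) ^ (U -> R)) | T) | R) -> (R & (U ^ T)))) -> (U ^ ~(S ^ (S -> U))) = False -> True = True
U <-> R = True <-> False = False
(((T <-> U) -> (((~(((U & T) ^ U) ^ (U -> R)) | T) | R) -> (R & (U ^ T)))) -> (U ^ ~(S ^ (S -> U)))) -> (U <-> R) = True -> False = False
~((((T <-> U) -> (((~(((U & T) ^ U) ^ (U -> R)) | T) | R) -> (R & (U ^ T)))) -> (U ^ ~(S ^ (S -> U)))) -> (U <-> R)) = ~False = True
S ^ U = False ^ True = True
~((((T <-> U) -> (((~(((U & T) ^ U) ^ (U -> R)) | T) | R) -> (R & (U ^ T)))) -> (U ^ ~(S ^ (S -> U)))) -> (U <-> R)) <-> (S ^ U) = True <-> True = True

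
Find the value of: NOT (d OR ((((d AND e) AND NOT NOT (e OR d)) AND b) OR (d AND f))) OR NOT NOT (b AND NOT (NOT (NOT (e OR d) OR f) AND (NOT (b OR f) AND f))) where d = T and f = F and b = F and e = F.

Substituting d=T, f=F, b=F, e=F:
d AND e = T AND F = F
e OR d = F OR T = T
NOT (e OR d) = NOT T = F
NOT NOT (e OR d) = NOT F = T
(d AND e) AND NOT NOT (e OR d) = F AND T = F
((d AND e) AND NOT NOT (e OR d)) AND b = F AND F = F
d AND f = T AND F = F
(((d AND e) AND NOT NOT (e OR d)) AND b) OR (d AND f) = F OR F = F
d OR ((((d AND e) AND NOT NOT (e OR d)) AND b) OR (d AND f)) = T OR F = T
NOT (d OR ((((d AND e) AND NOT NOT (e OR d)) AND b) OR (d AND f))) = NOT T = F
e OR d = F OR T = T
NOT (e OR d) = NOT T = F
NOT (e OR d) OR f = F OR F = F
NOT (NOT (e OR d) OR f) = NOT F = T
b OR f = F OR F = F
NOT (b OR f) = NOT F = T
NOT (b OR f) AND f = T AND F = F
NOT (NOT (e OR d) OR f) AND (NOT (b OR f) AND f) = T AND F = F
NOT (NOT (NOT (e OR d) OR f) AND (NOT (b OR f) AND f)) = NOT F = T
b AND NOT (NOT (NOT (e OR d) OR f) AND (NOT (b OR f) AND f)) = F AND T = F
NOT (b AND NOT (NOT (NOT (e OR d) OR f) AND (NOT (b OR f) AND f))) = NOT F = T
NOT NOT (b AND NOT (NOT (NOT (e OR d) OR f) AND (NOT (b OR f) AND f))) = NOT T = F
NOT (d OR ((((d AND e) AND NOT NOT (e OR d)) AND b) OR (d AND f))) OR NOT NOT (b AND NOT (NOT (NOT (e OR d) OR f) AND (NOT (b OR f) AND f))) = F OR F = F

F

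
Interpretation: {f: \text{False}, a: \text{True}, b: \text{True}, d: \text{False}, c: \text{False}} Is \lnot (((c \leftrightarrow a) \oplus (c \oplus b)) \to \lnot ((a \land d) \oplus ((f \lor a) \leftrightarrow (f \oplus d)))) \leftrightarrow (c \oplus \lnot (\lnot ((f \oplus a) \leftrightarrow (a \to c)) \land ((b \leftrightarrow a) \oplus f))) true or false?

\text{True}

Substituting f=\text{False}, a=\text{True}, b=\text{True}, d=\text{False}, c=\text{False}:
c \leftrightarrow a = \text{False} \leftrightarrow \text{True} = \text{False}
c \oplus b = \text{False} \oplus \text{True} = \text{True}
(c \leftrightarrow a) \oplus (c \oplus b) = \text{False} \oplus \text{True} = \text{True}
a \land d = \text{True} \land \text{False} = \text{False}
f \lor a = \text{False} \lor \text{True} = \text{True}
f \oplus d = \text{False} \oplus \text{False} = \text{False}
(f \lor a) \leftrightarrow (f \oplus d) = \text{True} \leftrightarrow \text{False} = \text{False}
(a \land d) \oplus ((f \lor a) \leftrightarrow (f \oplus d)) = \text{False} \oplus \text{False} = \text{False}
\lnot ((a \land d) \oplus ((f \lor a) \leftrightarrow (f \oplus d))) = \lnot \text{False} = \text{True}
((c \leftrightarrow a) \oplus (c \oplus b)) \to \lnot ((a \land d) \oplus ((f \lor a) \leftrightarrow (f \oplus d))) = \text{True} \to \text{True} = \text{True}
\lnot (((c \leftrightarrow a) \oplus (c \oplus b)) \to \lnot ((a \land d) \oplus ((f \lor a) \leftrightarrow (f \oplus d)))) = \lnot \text{True} = \text{False}
f \oplus a = \text{False} \oplus \text{True} = \text{True}
a \to c = \text{True} \to \text{False} = \text{False}
(f \oplus a) \leftrightarrow (a \to c) = \text{True} \leftrightarrow \text{False} = \text{False}
\lnot ((f \oplus a) \leftrightarrow (a \to c)) = \lnot \text{False} = \text{True}
b \leftrightarrow a = \text{True} \leftrightarrow \text{True} = \text{True}
(b \leftrightarrow a) \oplus f = \text{True} \oplus \text{False} = \text{True}
\lnot ((f \oplus a) \leftrightarrow (a \to c)) \land ((b \leftrightarrow a) \oplus f) = \text{True} \land \text{True} = \text{True}
\lnot (\lnot ((f \oplus a) \leftrightarrow (a \to c)) \land ((b \leftrightarrow a) \oplus f)) = \lnot \text{True} = \text{False}
c \oplus \lnot (\lnot ((f \oplus a) \leftrightarrow (a \to c)) \land ((b \leftrightarrow a) \oplus f)) = \text{False} \oplus \text{False} = \text{False}
\lnot (((c \leftrightarrow a) \oplus (c \oplus b)) \to \lnot ((a \land d) \oplus ((f \lor a) \leftrightarrow (f \oplus d)))) \leftrightarrow (c \oplus \lnot (\lnot ((f \oplus a) \leftrightarrow (a \to c)) \land ((b \leftrightarrow a) \oplus f))) = \text{False} \leftrightarrow \text{False} = \text{True}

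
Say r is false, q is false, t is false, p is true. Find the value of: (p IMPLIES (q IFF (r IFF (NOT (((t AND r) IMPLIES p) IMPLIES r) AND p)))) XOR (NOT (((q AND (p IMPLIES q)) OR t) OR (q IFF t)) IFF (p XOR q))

t AND r = F AND F = F
(t AND r) IMPLIES p = F IMPLIES T = T
((t AND r) IMPLIES p) IMPLIES r = T IMPLIES F = F
NOT (((t AND r) IMPLIES p) IMPLIES r) = NOT F = T
NOT (((t AND r) IMPLIES p) IMPLIES r) AND p = T AND T = T
r IFF (NOT (((t AND r) IMPLIES p) IMPLIES r) AND p) = F IFF T = F
q IFF (r IFF (NOT (((t AND r) IMPLIES p) IMPLIES r) AND p)) = F IFF F = T
p IMPLIES (q IFF (r IFF (NOT (((t AND r) IMPLIES p) IMPLIES r) AND p))) = T IMPLIES T = T
p IMPLIES q = T IMPLIES F = F
q AND (p IMPLIES q) = F AND F = F
(q AND (p IMPLIES q)) OR t = F OR F = F
q IFF t = F IFF F = T
((q AND (p IMPLIES q)) OR t) OR (q IFF t) = F OR T = T
NOT (((q AND (p IMPLIES q)) OR t) OR (q IFF t)) = NOT T = F
p XOR q = T XOR F = T
NOT (((q AND (p IMPLIES q)) OR t) OR (q IFF t)) IFF (p XOR q) = F IFF T = F
(p IMPLIES (q IFF (r IFF (NOT (((t AND r) IMPLIES p) IMPLIES r) AND p)))) XOR (NOT (((q AND (p IMPLIES q)) OR t) OR (q IFF t)) IFF (p XOR q)) = T XOR F = T

T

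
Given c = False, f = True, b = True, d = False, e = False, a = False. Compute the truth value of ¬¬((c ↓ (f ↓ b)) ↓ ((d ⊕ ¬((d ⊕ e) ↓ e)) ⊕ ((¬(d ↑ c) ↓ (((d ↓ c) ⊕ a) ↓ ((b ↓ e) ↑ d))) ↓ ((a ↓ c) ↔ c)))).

False

f ↓ b = True ↓ True = False
c ↓ (f ↓ b) = False ↓ False = True
d ⊕ e = False ⊕ False = False
(d ⊕ e) ↓ e = False ↓ False = True
¬((d ⊕ e) ↓ e) = ¬True = False
d ⊕ ¬((d ⊕ e) ↓ e) = False ⊕ False = False
d ↑ c = False ↑ False = True
¬(d ↑ c) = ¬True = False
d ↓ c = False ↓ False = True
(d ↓ c) ⊕ a = True ⊕ False = True
b ↓ e = True ↓ False = False
(b ↓ e) ↑ d = False ↑ False = True
((d ↓ c) ⊕ a) ↓ ((b ↓ e) ↑ d) = True ↓ True = False
¬(d ↑ c) ↓ (((d ↓ c) ⊕ a) ↓ ((b ↓ e) ↑ d)) = False ↓ False = True
a ↓ c = False ↓ False = True
(a ↓ c) ↔ c = True ↔ False = False
(¬(d ↑ c) ↓ (((d ↓ c) ⊕ a) ↓ ((b ↓ e) ↑ d))) ↓ ((a ↓ c) ↔ c) = True ↓ False = False
(d ⊕ ¬((d ⊕ e) ↓ e)) ⊕ ((¬(d ↑ c) ↓ (((d ↓ c) ⊕ a) ↓ ((b ↓ e) ↑ d))) ↓ ((a ↓ c) ↔ c)) = False ⊕ False = False
(c ↓ (f ↓ b)) ↓ ((d ⊕ ¬((d ⊕ e) ↓ e)) ⊕ ((¬(d ↑ c) ↓ (((d ↓ c) ⊕ a) ↓ ((b ↓ e) ↑ d))) ↓ ((a ↓ c) ↔ c))) = True ↓ False = False
¬((c ↓ (f ↓ b)) ↓ ((d ⊕ ¬((d ⊕ e) ↓ e)) ⊕ ((¬(d ↑ c) ↓ (((d ↓ c) ⊕ a) ↓ ((b ↓ e) ↑ d))) ↓ ((a ↓ c) ↔ c)))) = ¬False = True
¬¬((c ↓ (f ↓ b)) ↓ ((d ⊕ ¬((d ⊕ e) ↓ e)) ⊕ ((¬(d ↑ c) ↓ (((d ↓ c) ⊕ a) ↓ ((b ↓ e) ↑ d))) ↓ ((a ↓ c) ↔ c)))) = ¬True = False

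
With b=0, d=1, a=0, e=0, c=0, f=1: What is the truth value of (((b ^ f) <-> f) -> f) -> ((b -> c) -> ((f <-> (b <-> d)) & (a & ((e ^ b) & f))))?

0

b ^ f = 0 ^ 1 = 1
(b ^ f) <-> f = 1 <-> 1 = 1
((b ^ f) <-> f) -> f = 1 -> 1 = 1
b -> c = 0 -> 0 = 1
b <-> d = 0 <-> 1 = 0
f <-> (b <-> d) = 1 <-> 0 = 0
e ^ b = 0 ^ 0 = 0
(e ^ b) & f = 0 & 1 = 0
a & ((e ^ b) & f) = 0 & 0 = 0
(f <-> (b <-> d)) & (a & ((e ^ b) & f)) = 0 & 0 = 0
(b -> c) -> ((f <-> (b <-> d)) & (a & ((e ^ b) & f))) = 1 -> 0 = 0
(((b ^ f) <-> f) -> f) -> ((b -> c) -> ((f <-> (b <-> d)) & (a & ((e ^ b) & f)))) = 1 -> 0 = 0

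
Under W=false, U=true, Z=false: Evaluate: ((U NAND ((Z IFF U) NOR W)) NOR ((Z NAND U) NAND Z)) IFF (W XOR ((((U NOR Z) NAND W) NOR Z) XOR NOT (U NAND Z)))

true

Z IFF U = false IFF true = false
(Z IFF U) NOR W = false NOR false = true
U NAND ((Z IFF U) NOR W) = true NAND true = false
Z NAND U = false NAND true = true
(Z NAND U) NAND Z = true NAND false = true
(U NAND ((Z IFF U) NOR W)) NOR ((Z NAND U) NAND Z) = false NOR true = false
U NOR Z = true NOR false = false
(U NOR Z) NAND W = false NAND false = true
((U NOR Z) NAND W) NOR Z = true NOR false = false
U NAND Z = true NAND false = true
NOT (U NAND Z) = NOT true = false
(((U NOR Z) NAND W) NOR Z) XOR NOT (U NAND Z) = false XOR false = false
W XOR ((((U NOR Z) NAND W) NOR Z) XOR NOT (U NAND Z)) = false XOR false = false
((U NAND ((Z IFF U) NOR W)) NOR ((Z NAND U) NAND Z)) IFF (W XOR ((((U NOR Z) NAND W) NOR Z) XOR NOT (U NAND Z))) = false IFF false = true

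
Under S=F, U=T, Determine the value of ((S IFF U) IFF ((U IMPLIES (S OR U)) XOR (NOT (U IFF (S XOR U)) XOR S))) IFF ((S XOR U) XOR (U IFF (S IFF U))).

S IFF U = F IFF T = F
S OR U = F OR T = T
U IMPLIES (S OR U) = T IMPLIES T = T
S XOR U = F XOR T = T
U IFF (S XOR U) = T IFF T = T
NOT (U IFF (S XOR U)) = NOT T = F
NOT (U IFF (S XOR U)) XOR S = F XOR F = F
(U IMPLIES (S OR U)) XOR (NOT (U IFF (S XOR U)) XOR S) = T XOR F = T
(S IFF U) IFF ((U IMPLIES (S OR U)) XOR (NOT (U IFF (S XOR U)) XOR S)) = F IFF T = F
S XOR U = F XOR T = T
S IFF U = F IFF T = F
U IFF (S IFF U) = T IFF F = F
(S XOR U) XOR (U IFF (S IFF U)) = T XOR F = T
((S IFF U) IFF ((U IMPLIES (S OR U)) XOR (NOT (U IFF (S XOR U)) XOR S))) IFF ((S XOR U) XOR (U IFF (S IFF U))) = F IFF T = F

F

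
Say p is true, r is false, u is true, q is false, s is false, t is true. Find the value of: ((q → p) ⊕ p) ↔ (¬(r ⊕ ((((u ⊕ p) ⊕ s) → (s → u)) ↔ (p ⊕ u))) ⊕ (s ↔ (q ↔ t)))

Substituting p=T, r=F, u=T, q=F, s=F, t=T:
q → p = F → T = T
(q → p) ⊕ p = T ⊕ T = F
u ⊕ p = T ⊕ T = F
(u ⊕ p) ⊕ s = F ⊕ F = F
s → u = F → T = T
((u ⊕ p) ⊕ s) → (s → u) = F → T = T
p ⊕ u = T ⊕ T = F
(((u ⊕ p) ⊕ s) → (s → u)) ↔ (p ⊕ u) = T ↔ F = F
r ⊕ ((((u ⊕ p) ⊕ s) → (s → u)) ↔ (p ⊕ u)) = F ⊕ F = F
¬(r ⊕ ((((u ⊕ p) ⊕ s) → (s → u)) ↔ (p ⊕ u))) = ¬F = T
q ↔ t = F ↔ T = F
s ↔ (q ↔ t) = F ↔ F = T
¬(r ⊕ ((((u ⊕ p) ⊕ s) → (s → u)) ↔ (p ⊕ u))) ⊕ (s ↔ (q ↔ t)) = T ⊕ T = F
((q → p) ⊕ p) ↔ (¬(r ⊕ ((((u ⊕ p) ⊕ s) → (s → u)) ↔ (p ⊕ u))) ⊕ (s ↔ (q ↔ t))) = F ↔ F = T

T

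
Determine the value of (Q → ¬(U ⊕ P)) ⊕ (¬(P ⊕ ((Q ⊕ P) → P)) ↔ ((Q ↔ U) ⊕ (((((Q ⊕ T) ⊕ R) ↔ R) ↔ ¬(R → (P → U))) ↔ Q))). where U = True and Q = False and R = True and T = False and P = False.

U ⊕ P = True ⊕ False = True
¬(U ⊕ P) = ¬True = False
Q → ¬(U ⊕ P) = False → False = True
Q ⊕ P = False ⊕ False = False
(Q ⊕ P) → P = False → False = True
P ⊕ ((Q ⊕ P) → P) = False ⊕ True = True
¬(P ⊕ ((Q ⊕ P) → P)) = ¬True = False
Q ↔ U = False ↔ True = False
Q ⊕ T = False ⊕ False = False
(Q ⊕ T) ⊕ R = False ⊕ True = True
((Q ⊕ T) ⊕ R) ↔ R = True ↔ True = True
P → U = False → True = True
R → (P → U) = True → True = True
¬(R → (P → U)) = ¬True = False
(((Q ⊕ T) ⊕ R) ↔ R) ↔ ¬(R → (P → U)) = True ↔ False = False
((((Q ⊕ T) ⊕ R) ↔ R) ↔ ¬(R → (P → U))) ↔ Q = False ↔ False = True
(Q ↔ U) ⊕ (((((Q ⊕ T) ⊕ R) ↔ R) ↔ ¬(R → (P → U))) ↔ Q) = False ⊕ True = True
¬(P ⊕ ((Q ⊕ P) → P)) ↔ ((Q ↔ U) ⊕ (((((Q ⊕ T) ⊕ R) ↔ R) ↔ ¬(R → (P → U))) ↔ Q)) = False ↔ True = False
(Q → ¬(U ⊕ P)) ⊕ (¬(P ⊕ ((Q ⊕ P) → P)) ↔ ((Q ↔ U) ⊕ (((((Q ⊕ T) ⊕ R) ↔ R) ↔ ¬(R → (P → U))) ↔ Q))) = True ⊕ False = True

True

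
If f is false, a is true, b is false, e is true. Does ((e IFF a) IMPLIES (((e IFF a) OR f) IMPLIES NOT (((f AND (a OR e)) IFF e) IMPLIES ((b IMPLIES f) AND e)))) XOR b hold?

e IFF a = true IFF true = true
e IFF a = true IFF true = true
(e IFF a) OR f = true OR false = true
a OR e = true OR true = true
f AND (a OR e) = false AND true = false
(f AND (a OR e)) IFF e = false IFF true = false
b IMPLIES f = false IMPLIES false = true
(b IMPLIES f) AND e = true AND true = true
((f AND (a OR e)) IFF e) IMPLIES ((b IMPLIES f) AND e) = false IMPLIES true = true
NOT (((f AND (a OR e)) IFF e) IMPLIES ((b IMPLIES f) AND e)) = NOT true = false
((e IFF a) OR f) IMPLIES NOT (((f AND (a OR e)) IFF e) IMPLIES ((b IMPLIES f) AND e)) = true IMPLIES false = false
(e IFF a) IMPLIES (((e IFF a) OR f) IMPLIES NOT (((f AND (a OR e)) IFF e) IMPLIES ((b IMPLIES f) AND e))) = true IMPLIES false = false
((e IFF a) IMPLIES (((e IFF a) OR f) IMPLIES NOT (((f AND (a OR e)) IFF e) IMPLIES ((b IMPLIES f) AND e)))) XOR b = false XOR false = false

false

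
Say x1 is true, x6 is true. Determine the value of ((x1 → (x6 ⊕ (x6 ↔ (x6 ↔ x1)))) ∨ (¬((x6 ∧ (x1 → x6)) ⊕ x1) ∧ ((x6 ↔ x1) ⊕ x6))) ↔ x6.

F

x6 ↔ x1 = T ↔ T = T
x6 ↔ (x6 ↔ x1) = T ↔ T = T
x6 ⊕ (x6 ↔ (x6 ↔ x1)) = T ⊕ T = F
x1 → (x6 ⊕ (x6 ↔ (x6 ↔ x1))) = T → F = F
x1 → x6 = T → T = T
x6 ∧ (x1 → x6) = T ∧ T = T
(x6 ∧ (x1 → x6)) ⊕ x1 = T ⊕ T = F
¬((x6 ∧ (x1 → x6)) ⊕ x1) = ¬F = T
x6 ↔ x1 = T ↔ T = T
(x6 ↔ x1) ⊕ x6 = T ⊕ T = F
¬((x6 ∧ (x1 → x6)) ⊕ x1) ∧ ((x6 ↔ x1) ⊕ x6) = T ∧ F = F
(x1 → (x6 ⊕ (x6 ↔ (x6 ↔ x1)))) ∨ (¬((x6 ∧ (x1 → x6)) ⊕ x1) ∧ ((x6 ↔ x1) ⊕ x6)) = F ∨ F = F
((x1 → (x6 ⊕ (x6 ↔ (x6 ↔ x1)))) ∨ (¬((x6 ∧ (x1 → x6)) ⊕ x1) ∧ ((x6 ↔ x1) ⊕ x6))) ↔ x6 = F ↔ T = F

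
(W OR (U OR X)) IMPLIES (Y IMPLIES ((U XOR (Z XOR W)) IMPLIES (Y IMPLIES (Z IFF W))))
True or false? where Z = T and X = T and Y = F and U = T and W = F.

U OR X = T OR T = T
W OR (U OR X) = F OR T = T
Z XOR W = T XOR F = T
U XOR (Z XOR W) = T XOR T = F
Z IFF W = T IFF F = F
Y IMPLIES (Z IFF W) = F IMPLIES F = T
(U XOR (Z XOR W)) IMPLIES (Y IMPLIES (Z IFF W)) = F IMPLIES T = T
Y IMPLIES ((U XOR (Z XOR W)) IMPLIES (Y IMPLIES (Z IFF W))) = F IMPLIES T = T
(W OR (U OR X)) IMPLIES (Y IMPLIES ((U XOR (Z XOR W)) IMPLIES (Y IMPLIES (Z IFF W)))) = T IMPLIES T = T

T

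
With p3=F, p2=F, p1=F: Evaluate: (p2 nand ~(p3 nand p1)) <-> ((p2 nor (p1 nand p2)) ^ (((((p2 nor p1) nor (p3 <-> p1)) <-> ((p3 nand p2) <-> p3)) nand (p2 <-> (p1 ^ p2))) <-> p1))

Substituting p3=F, p2=F, p1=F:
p3 nand p1 = F nand F = T
~(p3 nand p1) = ~T = F
p2 nand ~(p3 nand p1) = F nand F = T
p1 nand p2 = F nand F = T
p2 nor (p1 nand p2) = F nor T = F
p2 nor p1 = F nor F = T
p3 <-> p1 = F <-> F = T
(p2 nor p1) nor (p3 <-> p1) = T nor T = F
p3 nand p2 = F nand F = T
(p3 nand p2) <-> p3 = T <-> F = F
((p2 nor p1) nor (p3 <-> p1)) <-> ((p3 nand p2) <-> p3) = F <-> F = T
p1 ^ p2 = F ^ F = F
p2 <-> (p1 ^ p2) = F <-> F = T
(((p2 nor p1) nor (p3 <-> p1)) <-> ((p3 nand p2) <-> p3)) nand (p2 <-> (p1 ^ p2)) = T nand T = F
((((p2 nor p1) nor (p3 <-> p1)) <-> ((p3 nand p2) <-> p3)) nand (p2 <-> (p1 ^ p2))) <-> p1 = F <-> F = T
(p2 nor (p1 nand p2)) ^ (((((p2 nor p1) nor (p3 <-> p1)) <-> ((p3 nand p2) <-> p3)) nand (p2 <-> (p1 ^ p2))) <-> p1) = F ^ T = T
(p2 nand ~(p3 nand p1)) <-> ((p2 nor (p1 nand p2)) ^ (((((p2 nor p1) nor (p3 <-> p1)) <-> ((p3 nand p2) <-> p3)) nand (p2 <-> (p1 ^ p2))) <-> p1)) = T <-> T = T

T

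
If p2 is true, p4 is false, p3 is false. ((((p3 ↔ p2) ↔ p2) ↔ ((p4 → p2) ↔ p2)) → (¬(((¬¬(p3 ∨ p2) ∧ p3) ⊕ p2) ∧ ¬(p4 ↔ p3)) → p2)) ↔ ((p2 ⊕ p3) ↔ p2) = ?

p3 ↔ p2 = F ↔ T = F
(p3 ↔ p2) ↔ p2 = F ↔ T = F
p4 → p2 = F → T = T
(p4 → p2) ↔ p2 = T ↔ T = T
((p3 ↔ p2) ↔ p2) ↔ ((p4 → p2) ↔ p2) = F ↔ T = F
p3 ∨ p2 = F ∨ T = T
¬(p3 ∨ p2) = ¬T = F
¬¬(p3 ∨ p2) = ¬F = T
¬¬(p3 ∨ p2) ∧ p3 = T ∧ F = F
(¬¬(p3 ∨ p2) ∧ p3) ⊕ p2 = F ⊕ T = T
p4 ↔ p3 = F ↔ F = T
¬(p4 ↔ p3) = ¬T = F
((¬¬(p3 ∨ p2) ∧ p3) ⊕ p2) ∧ ¬(p4 ↔ p3) = T ∧ F = F
¬(((¬¬(p3 ∨ p2) ∧ p3) ⊕ p2) ∧ ¬(p4 ↔ p3)) = ¬F = T
¬(((¬¬(p3 ∨ p2) ∧ p3) ⊕ p2) ∧ ¬(p4 ↔ p3)) → p2 = T → T = T
(((p3 ↔ p2) ↔ p2) ↔ ((p4 → p2) ↔ p2)) → (¬(((¬¬(p3 ∨ p2) ∧ p3) ⊕ p2) ∧ ¬(p4 ↔ p3)) → p2) = F → T = T
p2 ⊕ p3 = T ⊕ F = T
(p2 ⊕ p3) ↔ p2 = T ↔ T = T
((((p3 ↔ p2) ↔ p2) ↔ ((p4 → p2) ↔ p2)) → (¬(((¬¬(p3 ∨ p2) ∧ p3) ⊕ p2) ∧ ¬(p4 ↔ p3)) → p2)) ↔ ((p2 ⊕ p3) ↔ p2) = T ↔ T = T

T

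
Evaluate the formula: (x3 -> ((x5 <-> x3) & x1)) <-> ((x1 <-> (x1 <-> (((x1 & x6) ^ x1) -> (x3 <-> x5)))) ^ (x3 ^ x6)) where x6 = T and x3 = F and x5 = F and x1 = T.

F

x5 <-> x3 = F <-> F = T
(x5 <-> x3) & x1 = T & T = T
x3 -> ((x5 <-> x3) & x1) = F -> T = T
x1 & x6 = T & T = T
(x1 & x6) ^ x1 = T ^ T = F
x3 <-> x5 = F <-> F = T
((x1 & x6) ^ x1) -> (x3 <-> x5) = F -> T = T
x1 <-> (((x1 & x6) ^ x1) -> (x3 <-> x5)) = T <-> T = T
x1 <-> (x1 <-> (((x1 & x6) ^ x1) -> (x3 <-> x5))) = T <-> T = T
x3 ^ x6 = F ^ T = T
(x1 <-> (x1 <-> (((x1 & x6) ^ x1) -> (x3 <-> x5)))) ^ (x3 ^ x6) = T ^ T = F
(x3 -> ((x5 <-> x3) & x1)) <-> ((x1 <-> (x1 <-> (((x1 & x6) ^ x1) -> (x3 <-> x5)))) ^ (x3 ^ x6)) = T <-> F = F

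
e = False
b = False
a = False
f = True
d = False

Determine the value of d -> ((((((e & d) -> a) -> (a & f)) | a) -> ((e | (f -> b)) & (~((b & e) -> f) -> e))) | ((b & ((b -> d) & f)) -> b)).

True

Substituting e=False, b=False, a=False, f=True, d=False:
e & d = False & False = False
(e & d) -> a = False -> False = True
a & f = False & True = False
((e & d) -> a) -> (a & f) = True -> False = False
(((e & d) -> a) -> (a & f)) | a = False | False = False
f -> b = True -> False = False
e | (f -> b) = False | False = False
b & e = False & False = False
(b & e) -> f = False -> True = True
~((b & e) -> f) = ~True = False
~((b & e) -> f) -> e = False -> False = True
(e | (f -> b)) & (~((b & e) -> f) -> e) = False & True = False
((((e & d) -> a) -> (a & f)) | a) -> ((e | (f -> b)) & (~((b & e) -> f) -> e)) = False -> False = True
b -> d = False -> False = True
(b -> d) & f = True & True = True
b & ((b -> d) & f) = False & True = False
(b & ((b -> d) & f)) -> b = False -> False = True
(((((e & d) -> a) -> (a & f)) | a) -> ((e | (f -> b)) & (~((b & e) -> f) -> e))) | ((b & ((b -> d) & f)) -> b) = True | True = True
d -> ((((((e & d) -> a) -> (a & f)) | a) -> ((e | (f -> b)) & (~((b & e) -> f) -> e))) | ((b & ((b -> d) & f)) -> b)) = False -> True = True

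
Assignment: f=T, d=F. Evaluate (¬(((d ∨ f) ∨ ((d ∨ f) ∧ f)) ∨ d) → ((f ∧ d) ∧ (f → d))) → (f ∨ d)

T

Substituting f=T, d=F:
d ∨ f = F ∨ T = T
d ∨ f = F ∨ T = T
(d ∨ f) ∧ f = T ∧ T = T
(d ∨ f) ∨ ((d ∨ f) ∧ f) = T ∨ T = T
((d ∨ f) ∨ ((d ∨ f) ∧ f)) ∨ d = T ∨ F = T
¬(((d ∨ f) ∨ ((d ∨ f) ∧ f)) ∨ d) = ¬T = F
f ∧ d = T ∧ F = F
f → d = T → F = F
(f ∧ d) ∧ (f → d) = F ∧ F = F
¬(((d ∨ f) ∨ ((d ∨ f) ∧ f)) ∨ d) → ((f ∧ d) ∧ (f → d)) = F → F = T
f ∨ d = T ∨ F = T
(¬(((d ∨ f) ∨ ((d ∨ f) ∧ f)) ∨ d) → ((f ∧ d) ∧ (f → d))) → (f ∨ d) = T → T = T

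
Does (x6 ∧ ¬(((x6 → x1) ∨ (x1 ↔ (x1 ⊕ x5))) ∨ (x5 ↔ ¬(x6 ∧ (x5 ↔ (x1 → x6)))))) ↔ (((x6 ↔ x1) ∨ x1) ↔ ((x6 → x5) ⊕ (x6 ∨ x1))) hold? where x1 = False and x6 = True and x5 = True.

True

x6 → x1 = True → False = False
x1 ⊕ x5 = False ⊕ True = True
x1 ↔ (x1 ⊕ x5) = False ↔ True = False
(x6 → x1) ∨ (x1 ↔ (x1 ⊕ x5)) = False ∨ False = False
x1 → x6 = False → True = True
x5 ↔ (x1 → x6) = True ↔ True = True
x6 ∧ (x5 ↔ (x1 → x6)) = True ∧ True = True
¬(x6 ∧ (x5 ↔ (x1 → x6))) = ¬True = False
x5 ↔ ¬(x6 ∧ (x5 ↔ (x1 → x6))) = True ↔ False = False
((x6 → x1) ∨ (x1 ↔ (x1 ⊕ x5))) ∨ (x5 ↔ ¬(x6 ∧ (x5 ↔ (x1 → x6)))) = False ∨ False = False
¬(((x6 → x1) ∨ (x1 ↔ (x1 ⊕ x5))) ∨ (x5 ↔ ¬(x6 ∧ (x5 ↔ (x1 → x6))))) = ¬False = True
x6 ∧ ¬(((x6 → x1) ∨ (x1 ↔ (x1 ⊕ x5))) ∨ (x5 ↔ ¬(x6 ∧ (x5 ↔ (x1 → x6))))) = True ∧ True = True
x6 ↔ x1 = True ↔ False = False
(x6 ↔ x1) ∨ x1 = False ∨ False = False
x6 → x5 = True → True = True
x6 ∨ x1 = True ∨ False = True
(x6 → x5) ⊕ (x6 ∨ x1) = True ⊕ True = False
((x6 ↔ x1) ∨ x1) ↔ ((x6 → x5) ⊕ (x6 ∨ x1)) = False ↔ False = True
(x6 ∧ ¬(((x6 → x1) ∨ (x1 ↔ (x1 ⊕ x5))) ∨ (x5 ↔ ¬(x6 ∧ (x5 ↔ (x1 → x6)))))) ↔ (((x6 ↔ x1) ∨ x1) ↔ ((x6 → x5) ⊕ (x6 ∨ x1))) = True ↔ True = True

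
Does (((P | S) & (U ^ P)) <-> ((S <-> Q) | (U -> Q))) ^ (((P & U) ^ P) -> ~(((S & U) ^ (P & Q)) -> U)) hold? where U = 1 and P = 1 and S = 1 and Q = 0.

P | S = 1 | 1 = 1
U ^ P = 1 ^ 1 = 0
(P | S) & (U ^ P) = 1 & 0 = 0
S <-> Q = 1 <-> 0 = 0
U -> Q = 1 -> 0 = 0
(S <-> Q) | (U -> Q) = 0 | 0 = 0
((P | S) & (U ^ P)) <-> ((S <-> Q) | (U -> Q)) = 0 <-> 0 = 1
P & U = 1 & 1 = 1
(P & U) ^ P = 1 ^ 1 = 0
S & U = 1 & 1 = 1
P & Q = 1 & 0 = 0
(S & U) ^ (P & Q) = 1 ^ 0 = 1
((S & U) ^ (P & Q)) -> U = 1 -> 1 = 1
~(((S & U) ^ (P & Q)) -> U) = ~1 = 0
((P & U) ^ P) -> ~(((S & U) ^ (P & Q)) -> U) = 0 -> 0 = 1
(((P | S) & (U ^ P)) <-> ((S <-> Q) | (U -> Q))) ^ (((P & U) ^ P) -> ~(((S & U) ^ (P & Q)) -> U)) = 1 ^ 1 = 0

0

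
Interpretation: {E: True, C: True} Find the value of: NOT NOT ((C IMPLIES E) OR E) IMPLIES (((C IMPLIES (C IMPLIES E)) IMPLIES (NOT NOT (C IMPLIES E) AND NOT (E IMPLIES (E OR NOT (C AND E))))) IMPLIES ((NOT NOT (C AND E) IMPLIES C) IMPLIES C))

True

Substituting E=True, C=True:
C IMPLIES E = True IMPLIES True = True
(C IMPLIES E) OR E = True OR True = True
NOT ((C IMPLIES E) OR E) = NOT True = False
NOT NOT ((C IMPLIES E) OR E) = NOT False = True
C IMPLIES E = True IMPLIES True = True
C IMPLIES (C IMPLIES E) = True IMPLIES True = True
C IMPLIES E = True IMPLIES True = True
NOT (C IMPLIES E) = NOT True = False
NOT NOT (C IMPLIES E) = NOT False = True
C AND E = True AND True = True
NOT (C AND E) = NOT True = False
E OR NOT (C AND E) = True OR False = True
E IMPLIES (E OR NOT (C AND E)) = True IMPLIES True = True
NOT (E IMPLIES (E OR NOT (C AND E))) = NOT True = False
NOT NOT (C IMPLIES E) AND NOT (E IMPLIES (E OR NOT (C AND E))) = True AND False = False
(C IMPLIES (C IMPLIES E)) IMPLIES (NOT NOT (C IMPLIES E) AND NOT (E IMPLIES (E OR NOT (C AND E)))) = True IMPLIES False = False
C AND E = True AND True = True
NOT (C AND E) = NOT True = False
NOT NOT (C AND E) = NOT False = True
NOT NOT (C AND E) IMPLIES C = True IMPLIES True = True
(NOT NOT (C AND E) IMPLIES C) IMPLIES C = True IMPLIES True = True
((C IMPLIES (C IMPLIES E)) IMPLIES (NOT NOT (C IMPLIES E) AND NOT (E IMPLIES (E OR NOT (C AND E))))) IMPLIES ((NOT NOT (C AND E) IMPLIES C) IMPLIES C) = False IMPLIES True = True
NOT NOT ((C IMPLIES E) OR E) IMPLIES (((C IMPLIES (C IMPLIES E)) IMPLIES (NOT NOT (C IMPLIES E) AND NOT (E IMPLIES (E OR NOT (C AND E))))) IMPLIES ((NOT NOT (C AND E) IMPLIES C) IMPLIES C)) = True IMPLIES True = True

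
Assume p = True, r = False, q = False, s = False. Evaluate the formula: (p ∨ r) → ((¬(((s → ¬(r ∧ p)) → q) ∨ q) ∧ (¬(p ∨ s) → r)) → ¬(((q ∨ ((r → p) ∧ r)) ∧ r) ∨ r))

True

p ∨ r = True ∨ False = True
r ∧ p = False ∧ True = False
¬(r ∧ p) = ¬False = True
s → ¬(r ∧ p) = False → True = True
(s → ¬(r ∧ p)) → q = True → False = False
((s → ¬(r ∧ p)) → q) ∨ q = False ∨ False = False
¬(((s → ¬(r ∧ p)) → q) ∨ q) = ¬False = True
p ∨ s = True ∨ False = True
¬(p ∨ s) = ¬True = False
¬(p ∨ s) → r = False → False = True
¬(((s → ¬(r ∧ p)) → q) ∨ q) ∧ (¬(p ∨ s) → r) = True ∧ True = True
r → p = False → True = True
(r → p) ∧ r = True ∧ False = False
q ∨ ((r → p) ∧ r) = False ∨ False = False
(q ∨ ((r → p) ∧ r)) ∧ r = False ∧ False = False
((q ∨ ((r → p) ∧ r)) ∧ r) ∨ r = False ∨ False = False
¬(((q ∨ ((r → p) ∧ r)) ∧ r) ∨ r) = ¬False = True
(¬(((s → ¬(r ∧ p)) → q) ∨ q) ∧ (¬(p ∨ s) → r)) → ¬(((q ∨ ((r → p) ∧ r)) ∧ r) ∨ r) = True → True = True
(p ∨ r) → ((¬(((s → ¬(r ∧ p)) → q) ∨ q) ∧ (¬(p ∨ s) → r)) → ¬(((q ∨ ((r → p) ∧ r)) ∧ r) ∨ r)) = True → True = True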